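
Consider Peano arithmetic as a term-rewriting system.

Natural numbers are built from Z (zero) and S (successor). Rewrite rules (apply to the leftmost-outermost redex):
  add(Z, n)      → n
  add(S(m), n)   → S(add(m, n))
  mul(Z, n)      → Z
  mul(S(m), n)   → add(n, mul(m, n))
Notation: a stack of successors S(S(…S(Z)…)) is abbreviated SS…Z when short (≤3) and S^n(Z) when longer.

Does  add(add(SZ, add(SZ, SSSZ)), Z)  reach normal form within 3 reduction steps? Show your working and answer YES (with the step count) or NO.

Answer: NO — after 3 steps the term is S(add(add(SZ, SSSZ), Z)), not yet normal

Derivation:
  start: add(add(SZ, add(SZ, SSSZ)), Z)
  step 1: add(S(add(Z, add(SZ, SSSZ))), Z)
  step 2: S(add(add(Z, add(SZ, SSSZ)), Z))
  step 3: S(add(add(SZ, SSSZ), Z))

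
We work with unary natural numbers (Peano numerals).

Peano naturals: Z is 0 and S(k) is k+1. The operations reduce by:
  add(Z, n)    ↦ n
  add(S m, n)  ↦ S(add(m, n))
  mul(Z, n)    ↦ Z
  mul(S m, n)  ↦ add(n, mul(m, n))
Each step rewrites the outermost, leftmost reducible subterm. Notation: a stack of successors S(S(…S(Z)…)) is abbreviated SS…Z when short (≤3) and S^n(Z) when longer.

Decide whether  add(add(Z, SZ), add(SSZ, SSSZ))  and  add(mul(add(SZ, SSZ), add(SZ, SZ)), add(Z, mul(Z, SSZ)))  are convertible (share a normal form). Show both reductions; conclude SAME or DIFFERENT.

Term A:
  start: add(add(Z, SZ), add(SSZ, SSSZ))
  →1  add(SZ, add(SSZ, SSSZ))
  →2  S(add(Z, add(SSZ, SSSZ)))
  →3  S(add(SSZ, SSSZ))
  →4  S(S(add(SZ, SSSZ)))
  →5  S(S(S(add(Z, SSSZ))))
  →6  S^6(Z)

Term B:
  start: add(mul(add(SZ, SSZ), add(SZ, SZ)), add(Z, mul(Z, SSZ)))
  →1  add(mul(S(add(Z, SSZ)), add(SZ, SZ)), add(Z, mul(Z, SSZ)))
  →2  add(add(add(SZ, SZ), mul(add(Z, SSZ), add(SZ, SZ))), add(Z, mul(Z, SSZ)))
  →3  add(add(S(add(Z, SZ)), mul(add(Z, SSZ), add(SZ, SZ))), add(Z, mul(Z, SSZ)))
  →4  add(S(add(add(Z, SZ), mul(add(Z, SSZ), add(SZ, SZ)))), add(Z, mul(Z, SSZ)))
  →5  S(add(add(add(Z, SZ), mul(add(Z, SSZ), add(SZ, SZ))), add(Z, mul(Z, SSZ))))
  →6  S(add(add(SZ, mul(add(Z, SSZ), add(SZ, SZ))), add(Z, mul(Z, SSZ))))
  →7  S(add(S(add(Z, mul(add(Z, SSZ), add(SZ, SZ)))), add(Z, mul(Z, SSZ))))
  →8  S(S(add(add(Z, mul(add(Z, SSZ), add(SZ, SZ))), add(Z, mul(Z, SSZ)))))
  →9  S(S(add(mul(add(Z, SSZ), add(SZ, SZ)), add(Z, mul(Z, SSZ)))))
  →10  S(S(add(mul(SSZ, add(SZ, SZ)), add(Z, mul(Z, SSZ)))))
  →11  S(S(add(add(add(SZ, SZ), mul(SZ, add(SZ, SZ))), add(Z, mul(Z, SSZ)))))
  →12  S(S(add(add(S(add(Z, SZ)), mul(SZ, add(SZ, SZ))), add(Z, mul(Z, SSZ)))))
  →13  S(S(add(S(add(add(Z, SZ), mul(SZ, add(SZ, SZ)))), add(Z, mul(Z, SSZ)))))
  →14  S(S(S(add(add(add(Z, SZ), mul(SZ, add(SZ, SZ))), add(Z, mul(Z, SSZ))))))
  →15  S(S(S(add(add(SZ, mul(SZ, add(SZ, SZ))), add(Z, mul(Z, SSZ))))))
  →16  S(S(S(add(S(add(Z, mul(SZ, add(SZ, SZ)))), add(Z, mul(Z, SSZ))))))
  →17  S(S(S(S(add(add(Z, mul(SZ, add(SZ, SZ))), add(Z, mul(Z, SSZ)))))))
  →18  S(S(S(S(add(mul(SZ, add(SZ, SZ)), add(Z, mul(Z, SSZ)))))))
  →19  S(S(S(S(add(add(add(SZ, SZ), mul(Z, add(SZ, SZ))), add(Z, mul(Z, SSZ)))))))
  →20  S(S(S(S(add(add(S(add(Z, SZ)), mul(Z, add(SZ, SZ))), add(Z, mul(Z, SSZ)))))))
  →21  S(S(S(S(add(S(add(add(Z, SZ), mul(Z, add(SZ, SZ)))), add(Z, mul(Z, SSZ)))))))
  →22  S(S(S(S(S(add(add(add(Z, SZ), mul(Z, add(SZ, SZ))), add(Z, mul(Z, SSZ))))))))
  →23  S(S(S(S(S(add(add(SZ, mul(Z, add(SZ, SZ))), add(Z, mul(Z, SSZ))))))))
  →24  S(S(S(S(S(add(S(add(Z, mul(Z, add(SZ, SZ)))), add(Z, mul(Z, SSZ))))))))
  →25  S(S(S(S(S(S(add(add(Z, mul(Z, add(SZ, SZ))), add(Z, mul(Z, SSZ)))))))))
  →26  S(S(S(S(S(S(add(mul(Z, add(SZ, SZ)), add(Z, mul(Z, SSZ)))))))))
  →27  S(S(S(S(S(S(add(Z, add(Z, mul(Z, SSZ)))))))))
  →28  S(S(S(S(S(S(add(Z, mul(Z, SSZ))))))))
  →29  S(S(S(S(S(S(mul(Z, SSZ)))))))
  →30  S^6(Z)

Answer: SAME — A ⇓ S^6(Z), B ⇓ S^6(Z)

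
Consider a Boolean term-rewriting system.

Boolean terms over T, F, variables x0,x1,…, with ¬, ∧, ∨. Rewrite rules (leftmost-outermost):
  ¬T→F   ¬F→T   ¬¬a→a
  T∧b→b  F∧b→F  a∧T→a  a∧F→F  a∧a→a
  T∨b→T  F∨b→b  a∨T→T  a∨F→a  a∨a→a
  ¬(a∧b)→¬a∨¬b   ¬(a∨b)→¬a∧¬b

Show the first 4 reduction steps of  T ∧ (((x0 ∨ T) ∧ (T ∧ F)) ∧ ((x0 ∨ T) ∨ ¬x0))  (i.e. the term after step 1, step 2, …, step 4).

Answer: after 4 steps: F ∧ ((x0 ∨ T) ∨ ¬x0)

Reduction:
  start: T ∧ (((x0 ∨ T) ∧ (T ∧ F)) ∧ ((x0 ∨ T) ∨ ¬x0))
  →1  ((x0 ∨ T) ∧ (T ∧ F)) ∧ ((x0 ∨ T) ∨ ¬x0)
  →2  (T ∧ (T ∧ F)) ∧ ((x0 ∨ T) ∨ ¬x0)
  →3  (T ∧ F) ∧ ((x0 ∨ T) ∨ ¬x0)
  →4  F ∧ ((x0 ∨ T) ∨ ¬x0)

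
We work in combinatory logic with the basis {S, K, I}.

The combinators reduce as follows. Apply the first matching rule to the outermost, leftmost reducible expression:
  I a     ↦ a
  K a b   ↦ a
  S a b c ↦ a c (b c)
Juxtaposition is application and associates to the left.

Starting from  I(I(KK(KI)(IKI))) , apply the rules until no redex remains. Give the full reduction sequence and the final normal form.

Answer: normal form = K(KI)  (in 4 steps)

Working:
  start: I(I(KK(KI)(IKI)))
  →1  I(KK(KI)(IKI))
  →2  KK(KI)(IKI)
  →3  K(IKI)
  →4  K(KI)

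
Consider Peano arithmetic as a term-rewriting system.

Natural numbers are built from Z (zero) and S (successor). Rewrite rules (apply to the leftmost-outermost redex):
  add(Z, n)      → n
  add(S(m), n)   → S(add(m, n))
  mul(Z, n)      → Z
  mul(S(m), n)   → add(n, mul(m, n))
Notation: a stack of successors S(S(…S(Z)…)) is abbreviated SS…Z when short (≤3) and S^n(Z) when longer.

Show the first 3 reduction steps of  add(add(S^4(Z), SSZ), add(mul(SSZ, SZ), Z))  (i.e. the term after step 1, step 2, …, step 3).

  start: add(add(S^4(Z), SSZ), add(mul(SSZ, SZ), Z))
  →1  add(S(add(SSSZ, SSZ)), add(mul(SSZ, SZ), Z))
  →2  S(add(add(SSSZ, SSZ), add(mul(SSZ, SZ), Z)))
  →3  S(add(S(add(SSZ, SSZ)), add(mul(SSZ, SZ), Z)))

Answer: after 3 steps: S(add(S(add(SSZ, SSZ)), add(mul(SSZ, SZ), Z)))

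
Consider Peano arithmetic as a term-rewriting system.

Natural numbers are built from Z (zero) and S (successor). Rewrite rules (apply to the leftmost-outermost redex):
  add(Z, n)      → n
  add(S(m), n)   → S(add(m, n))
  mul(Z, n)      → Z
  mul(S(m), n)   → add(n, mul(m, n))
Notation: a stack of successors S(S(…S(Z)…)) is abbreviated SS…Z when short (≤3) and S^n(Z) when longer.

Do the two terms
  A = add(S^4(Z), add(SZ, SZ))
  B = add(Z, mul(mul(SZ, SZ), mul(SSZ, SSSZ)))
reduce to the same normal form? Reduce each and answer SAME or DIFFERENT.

Term A:
  start: add(S^4(Z), add(SZ, SZ))
  →1  S(add(SSSZ, add(SZ, SZ)))
  →2  S(S(add(SSZ, add(SZ, SZ))))
  →3  S(S(S(add(SZ, add(SZ, SZ)))))
  →4  S(S(S(S(add(Z, add(SZ, SZ))))))
  →5  S(S(S(S(add(SZ, SZ)))))
  →6  S(S(S(S(S(add(Z, SZ))))))
  →7  S^6(Z)

Term B:
  start: add(Z, mul(mul(SZ, SZ), mul(SSZ, SSSZ)))
  →1  mul(mul(SZ, SZ), mul(SSZ, SSSZ))
  →2  mul(add(SZ, mul(Z, SZ)), mul(SSZ, SSSZ))
  →3  mul(S(add(Z, mul(Z, SZ))), mul(SSZ, SSSZ))
  →4  add(mul(SSZ, SSSZ), mul(add(Z, mul(Z, SZ)), mul(SSZ, SSSZ)))
  →5  add(add(SSSZ, mul(SZ, SSSZ)), mul(add(Z, mul(Z, SZ)), mul(SSZ, SSSZ)))
  →6  add(S(add(SSZ, mul(SZ, SSSZ))), mul(add(Z, mul(Z, SZ)), mul(SSZ, SSSZ)))
  →7  S(add(add(SSZ, mul(SZ, SSSZ)), mul(add(Z, mul(Z, SZ)), mul(SSZ, SSSZ))))
  →8  S(add(S(add(SZ, mul(SZ, SSSZ))), mul(add(Z, mul(Z, SZ)), mul(SSZ, SSSZ))))
  →9  S(S(add(add(SZ, mul(SZ, SSSZ)), mul(add(Z, mul(Z, SZ)), mul(SSZ, SSSZ)))))
  →10  S(S(add(S(add(Z, mul(SZ, SSSZ))), mul(add(Z, mul(Z, SZ)), mul(SSZ, SSSZ)))))
  →11  S(S(S(add(add(Z, mul(SZ, SSSZ)), mul(add(Z, mul(Z, SZ)), mul(SSZ, SSSZ))))))
  →12  S(S(S(add(mul(SZ, SSSZ), mul(add(Z, mul(Z, SZ)), mul(SSZ, SSSZ))))))
  →13  S(S(S(add(add(SSSZ, mul(Z, SSSZ)), mul(add(Z, mul(Z, SZ)), mul(SSZ, SSSZ))))))
  →14  S(S(S(add(S(add(SSZ, mul(Z, SSSZ))), mul(add(Z, mul(Z, SZ)), mul(SSZ, SSSZ))))))
  →15  S(S(S(S(add(add(SSZ, mul(Z, SSSZ)), mul(add(Z, mul(Z, SZ)), mul(SSZ, SSSZ)))))))
  →16  S(S(S(S(add(S(add(SZ, mul(Z, SSSZ))), mul(add(Z, mul(Z, SZ)), mul(SSZ, SSSZ)))))))
  →17  S(S(S(S(S(add(add(SZ, mul(Z, SSSZ)), mul(add(Z, mul(Z, SZ)), mul(SSZ, SSSZ))))))))
  →18  S(S(S(S(S(add(S(add(Z, mul(Z, SSSZ))), mul(add(Z, mul(Z, SZ)), mul(SSZ, SSSZ))))))))
  →19  S(S(S(S(S(S(add(add(Z, mul(Z, SSSZ)), mul(add(Z, mul(Z, SZ)), mul(SSZ, SSSZ)))))))))
  →20  S(S(S(S(S(S(add(mul(Z, SSSZ), mul(add(Z, mul(Z, SZ)), mul(SSZ, SSSZ)))))))))
  →21  S(S(S(S(S(S(add(Z, mul(add(Z, mul(Z, SZ)), mul(SSZ, SSSZ)))))))))
  →22  S(S(S(S(S(S(mul(add(Z, mul(Z, SZ)), mul(SSZ, SSSZ))))))))
  →23  S(S(S(S(S(S(mul(mul(Z, SZ), mul(SSZ, SSSZ))))))))
  →24  S(S(S(S(S(S(mul(Z, mul(SSZ, SSSZ))))))))
  →25  S^6(Z)

Answer: SAME — A ⇓ S^6(Z), B ⇓ S^6(Z)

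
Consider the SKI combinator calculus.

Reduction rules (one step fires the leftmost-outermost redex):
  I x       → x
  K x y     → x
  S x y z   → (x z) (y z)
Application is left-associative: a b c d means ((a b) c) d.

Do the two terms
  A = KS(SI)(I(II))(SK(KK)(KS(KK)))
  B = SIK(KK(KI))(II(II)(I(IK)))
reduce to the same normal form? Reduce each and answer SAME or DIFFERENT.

Term A:
  start: KS(SI)(I(II))(SK(KK)(KS(KK)))
  [1] S(I(II))(SK(KK)(KS(KK)))
  [2] S(II)(SK(KK)(KS(KK)))
  [3] SI(SK(KK)(KS(KK)))
  [4] SI(K(KS(KK))(KK(KS(KK))))
  [5] SI(KS(KK))
  [6] SIS

Term B:
  start: SIK(KK(KI))(II(II)(I(IK)))
  [1] I(KK(KI))(K(KK(KI)))(II(II)(I(IK)))
  [2] KK(KI)(K(KK(KI)))(II(II)(I(IK)))
  [3] K(K(KK(KI)))(II(II)(I(IK)))
  [4] K(KK(KI))
  [5] KK

Answer: DIFFERENT — A ⇓ SIS, B ⇓ KK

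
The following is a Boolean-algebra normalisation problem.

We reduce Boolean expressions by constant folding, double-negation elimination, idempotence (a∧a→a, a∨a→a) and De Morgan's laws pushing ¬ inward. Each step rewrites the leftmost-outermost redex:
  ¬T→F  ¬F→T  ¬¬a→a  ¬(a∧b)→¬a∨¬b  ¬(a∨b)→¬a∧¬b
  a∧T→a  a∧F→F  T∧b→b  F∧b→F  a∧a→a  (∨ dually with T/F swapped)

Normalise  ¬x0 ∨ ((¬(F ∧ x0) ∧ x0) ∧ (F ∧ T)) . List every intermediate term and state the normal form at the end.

  start: ¬x0 ∨ ((¬(F ∧ x0) ∧ x0) ∧ (F ∧ T))
  [1] ¬x0 ∨ (((¬F ∨ ¬x0) ∧ x0) ∧ (F ∧ T))
  [2] ¬x0 ∨ (((T ∨ ¬x0) ∧ x0) ∧ (F ∧ T))
  [3] ¬x0 ∨ ((T ∧ x0) ∧ (F ∧ T))
  [4] ¬x0 ∨ (x0 ∧ (F ∧ T))
  [5] ¬x0 ∨ (x0 ∧ F)
  [6] ¬x0 ∨ F
  [7] ¬x0

Answer: normal form = ¬x0  (in 7 steps)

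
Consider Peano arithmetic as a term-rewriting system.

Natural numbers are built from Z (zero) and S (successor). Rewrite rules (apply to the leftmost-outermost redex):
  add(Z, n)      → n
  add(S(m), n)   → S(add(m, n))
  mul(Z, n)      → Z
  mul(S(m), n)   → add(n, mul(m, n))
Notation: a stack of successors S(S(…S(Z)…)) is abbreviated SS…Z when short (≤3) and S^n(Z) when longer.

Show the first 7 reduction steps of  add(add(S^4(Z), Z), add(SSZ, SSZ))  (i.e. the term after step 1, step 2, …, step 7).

Answer: after 7 steps: S(S(S(add(S(add(Z, Z)), add(SSZ, SSZ)))))

Reduction:
  start: add(add(S^4(Z), Z), add(SSZ, SSZ))
  step 1: add(S(add(SSSZ, Z)), add(SSZ, SSZ))
  step 2: S(add(add(SSSZ, Z), add(SSZ, SSZ)))
  step 3: S(add(S(add(SSZ, Z)), add(SSZ, SSZ)))
  step 4: S(S(add(add(SSZ, Z), add(SSZ, SSZ))))
  step 5: S(S(add(S(add(SZ, Z)), add(SSZ, SSZ))))
  step 6: S(S(S(add(add(SZ, Z), add(SSZ, SSZ)))))
  step 7: S(S(S(add(S(add(Z, Z)), add(SSZ, SSZ)))))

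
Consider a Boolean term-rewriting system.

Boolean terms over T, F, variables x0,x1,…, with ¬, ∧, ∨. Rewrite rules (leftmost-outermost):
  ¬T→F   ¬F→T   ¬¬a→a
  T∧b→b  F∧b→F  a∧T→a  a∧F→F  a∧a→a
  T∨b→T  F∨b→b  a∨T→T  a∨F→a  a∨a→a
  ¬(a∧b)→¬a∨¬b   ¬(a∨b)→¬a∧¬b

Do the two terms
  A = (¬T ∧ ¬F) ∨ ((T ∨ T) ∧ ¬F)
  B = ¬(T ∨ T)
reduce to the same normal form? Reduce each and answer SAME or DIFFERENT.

Answer: DIFFERENT — A ⇓ T, B ⇓ F

Reduction:
Term A:
  start: (¬T ∧ ¬F) ∨ ((T ∨ T) ∧ ¬F)
  step 1: (F ∧ ¬F) ∨ ((T ∨ T) ∧ ¬F)
  step 2: F ∨ ((T ∨ T) ∧ ¬F)
  step 3: (T ∨ T) ∧ ¬F
  step 4: T ∧ ¬F
  step 5: ¬F
  step 6: T

Term B:
  start: ¬(T ∨ T)
  step 1: ¬T ∧ ¬T
  step 2: ¬T
  step 3: F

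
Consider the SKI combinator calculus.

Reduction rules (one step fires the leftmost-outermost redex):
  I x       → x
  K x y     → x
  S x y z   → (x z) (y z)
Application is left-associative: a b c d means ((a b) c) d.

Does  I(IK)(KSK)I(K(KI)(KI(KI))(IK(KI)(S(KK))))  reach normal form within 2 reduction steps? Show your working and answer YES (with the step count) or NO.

  start: I(IK)(KSK)I(K(KI)(KI(KI))(IK(KI)(S(KK))))
  [1] IK(KSK)I(K(KI)(KI(KI))(IK(KI)(S(KK))))
  [2] K(KSK)I(K(KI)(KI(KI))(IK(KI)(S(KK))))

Answer: NO — after 2 steps the term is K(KSK)I(K(KI)(KI(KI))(IK(KI)(S(KK)))), not yet normal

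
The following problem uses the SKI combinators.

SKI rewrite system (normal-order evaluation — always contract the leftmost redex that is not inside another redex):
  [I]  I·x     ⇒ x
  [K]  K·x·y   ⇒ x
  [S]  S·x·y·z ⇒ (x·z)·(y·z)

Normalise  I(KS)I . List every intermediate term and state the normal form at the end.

  start: I(KS)I
  [1] KSI
  [2] S

Answer: normal form = S  (in 2 steps)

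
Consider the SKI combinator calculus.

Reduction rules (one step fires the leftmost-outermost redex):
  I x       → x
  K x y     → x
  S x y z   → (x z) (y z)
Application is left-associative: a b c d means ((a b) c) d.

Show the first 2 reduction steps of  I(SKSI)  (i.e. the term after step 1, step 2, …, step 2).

Answer: after 2 steps: KI(SI)

Reduction:
  start: I(SKSI)
  →1  SKSI
  →2  KI(SI)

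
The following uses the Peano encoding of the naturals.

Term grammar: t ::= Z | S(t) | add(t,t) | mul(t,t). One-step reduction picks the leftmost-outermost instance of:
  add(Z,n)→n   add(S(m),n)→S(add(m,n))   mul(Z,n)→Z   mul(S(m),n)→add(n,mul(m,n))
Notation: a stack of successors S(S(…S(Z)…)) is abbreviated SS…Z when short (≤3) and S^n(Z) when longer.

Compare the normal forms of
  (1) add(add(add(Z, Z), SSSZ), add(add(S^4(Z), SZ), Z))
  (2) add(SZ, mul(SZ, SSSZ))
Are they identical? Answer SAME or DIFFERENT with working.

Answer: DIFFERENT — A ⇓ S^8(Z), B ⇓ S^4(Z)

Reduction:
Term A:
  start: add(add(add(Z, Z), SSSZ), add(add(S^4(Z), SZ), Z))
  [1] add(add(Z, SSSZ), add(add(S^4(Z), SZ), Z))
  [2] add(SSSZ, add(add(S^4(Z), SZ), Z))
  [3] S(add(SSZ, add(add(S^4(Z), SZ), Z)))
  [4] S(S(add(SZ, add(add(S^4(Z), SZ), Z))))
  [5] S(S(S(add(Z, add(add(S^4(Z), SZ), Z)))))
  [6] S(S(S(add(add(S^4(Z), SZ), Z))))
  [7] S(S(S(add(S(add(SSSZ, SZ)), Z))))
  [8] S(S(S(S(add(add(SSSZ, SZ), Z)))))
  [9] S(S(S(S(add(S(add(SSZ, SZ)), Z)))))
  [10] S(S(S(S(S(add(add(SSZ, SZ), Z))))))
  [11] S(S(S(S(S(add(S(add(SZ, SZ)), Z))))))
  [12] S(S(S(S(S(S(add(add(SZ, SZ), Z)))))))
  [13] S(S(S(S(S(S(add(S(add(Z, SZ)), Z)))))))
  [14] S(S(S(S(S(S(S(add(add(Z, SZ), Z))))))))
  [15] S(S(S(S(S(S(S(add(SZ, Z))))))))
  [16] S(S(S(S(S(S(S(S(add(Z, Z)))))))))
  [17] S^8(Z)

Term B:
  start: add(SZ, mul(SZ, SSSZ))
  [1] S(add(Z, mul(SZ, SSSZ)))
  [2] S(mul(SZ, SSSZ))
  [3] S(add(SSSZ, mul(Z, SSSZ)))
  [4] S(S(add(SSZ, mul(Z, SSSZ))))
  [5] S(S(S(add(SZ, mul(Z, SSSZ)))))
  [6] S(S(S(S(add(Z, mul(Z, SSSZ))))))
  [7] S(S(S(S(mul(Z, SSSZ)))))
  [8] S^4(Z)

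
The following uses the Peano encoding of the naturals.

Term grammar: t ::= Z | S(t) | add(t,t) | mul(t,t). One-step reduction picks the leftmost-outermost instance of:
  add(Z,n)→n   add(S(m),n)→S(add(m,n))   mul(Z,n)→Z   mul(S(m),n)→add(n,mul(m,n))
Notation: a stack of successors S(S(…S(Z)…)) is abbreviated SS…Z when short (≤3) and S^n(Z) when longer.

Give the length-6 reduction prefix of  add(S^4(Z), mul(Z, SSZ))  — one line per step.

  start: add(S^4(Z), mul(Z, SSZ))
  →1  S(add(SSSZ, mul(Z, SSZ)))
  →2  S(S(add(SSZ, mul(Z, SSZ))))
  →3  S(S(S(add(SZ, mul(Z, SSZ)))))
  →4  S(S(S(S(add(Z, mul(Z, SSZ))))))
  →5  S(S(S(S(mul(Z, SSZ)))))
  →6  S^4(Z)

Answer: after 6 steps: S^4(Z)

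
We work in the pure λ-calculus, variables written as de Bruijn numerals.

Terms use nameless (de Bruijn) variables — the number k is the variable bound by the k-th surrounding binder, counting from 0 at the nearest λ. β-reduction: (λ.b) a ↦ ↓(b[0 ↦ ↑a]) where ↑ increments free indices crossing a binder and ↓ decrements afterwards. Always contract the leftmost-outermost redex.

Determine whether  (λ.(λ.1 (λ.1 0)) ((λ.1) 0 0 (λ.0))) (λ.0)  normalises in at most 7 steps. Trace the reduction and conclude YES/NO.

Answer: YES — reaches normal form λ.0 in 7 ≤ 7 steps

Derivation:
  start: (λ.(λ.1 (λ.1 0)) ((λ.1) 0 0 (λ.0))) (λ.0)
  [1] (λ.(λ.0) (λ.1 0)) ((λ.λ.0) (λ.0) (λ.0) (λ.0))
  [2] (λ.0) (λ.(λ.λ.0) (λ.0) (λ.0) (λ.0) 0)
  [3] λ.(λ.λ.0) (λ.0) (λ.0) (λ.0) 0
  [4] λ.(λ.0) (λ.0) (λ.0) 0
  [5] λ.(λ.0) (λ.0) 0
  [6] λ.(λ.0) 0
  [7] λ.0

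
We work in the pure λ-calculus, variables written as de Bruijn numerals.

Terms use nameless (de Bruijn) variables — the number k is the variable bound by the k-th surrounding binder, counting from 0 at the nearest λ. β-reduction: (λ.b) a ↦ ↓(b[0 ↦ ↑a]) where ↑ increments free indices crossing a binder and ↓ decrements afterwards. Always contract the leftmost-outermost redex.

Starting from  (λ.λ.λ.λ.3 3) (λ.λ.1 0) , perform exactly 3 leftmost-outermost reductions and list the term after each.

  start: (λ.λ.λ.λ.3 3) (λ.λ.1 0)
  step 1: λ.λ.λ.(λ.λ.1 0) (λ.λ.1 0)
  step 2: λ.λ.λ.λ.(λ.λ.1 0) 0
  step 3: λ.λ.λ.λ.λ.1 0

Answer: after 3 steps: λ.λ.λ.λ.λ.1 0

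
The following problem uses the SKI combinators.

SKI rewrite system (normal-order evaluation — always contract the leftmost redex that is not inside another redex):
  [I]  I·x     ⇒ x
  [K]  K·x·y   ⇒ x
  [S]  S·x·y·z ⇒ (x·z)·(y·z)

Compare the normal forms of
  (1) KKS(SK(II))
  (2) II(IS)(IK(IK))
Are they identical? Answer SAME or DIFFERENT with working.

Answer: DIFFERENT — A ⇓ K(SKI), B ⇓ S(KK)

Working:
Term A:
  start: KKS(SK(II))
  step 1: K(SK(II))
  step 2: K(SKI)

Term B:
  start: II(IS)(IK(IK))
  step 1: I(IS)(IK(IK))
  step 2: IS(IK(IK))
  step 3: S(IK(IK))
  step 4: S(K(IK))
  step 5: S(KK)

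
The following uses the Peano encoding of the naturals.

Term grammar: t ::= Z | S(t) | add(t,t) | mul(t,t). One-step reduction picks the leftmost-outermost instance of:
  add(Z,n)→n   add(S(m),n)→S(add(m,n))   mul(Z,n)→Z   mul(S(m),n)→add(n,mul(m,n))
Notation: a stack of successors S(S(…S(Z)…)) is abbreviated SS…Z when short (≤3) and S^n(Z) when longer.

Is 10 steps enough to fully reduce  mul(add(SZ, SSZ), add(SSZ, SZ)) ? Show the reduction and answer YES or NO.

  start: mul(add(SZ, SSZ), add(SSZ, SZ))
  [1] mul(S(add(Z, SSZ)), add(SSZ, SZ))
  [2] add(add(SSZ, SZ), mul(add(Z, SSZ), add(SSZ, SZ)))
  [3] add(S(add(SZ, SZ)), mul(add(Z, SSZ), add(SSZ, SZ)))
  [4] S(add(add(SZ, SZ), mul(add(Z, SSZ), add(SSZ, SZ))))
  [5] S(add(S(add(Z, SZ)), mul(add(Z, SSZ), add(SSZ, SZ))))
  [6] S(S(add(add(Z, SZ), mul(add(Z, SSZ), add(SSZ, SZ)))))
  [7] S(S(add(SZ, mul(add(Z, SSZ), add(SSZ, SZ)))))
  [8] S(S(S(add(Z, mul(add(Z, SSZ), add(SSZ, SZ))))))
  [9] S(S(S(mul(add(Z, SSZ), add(SSZ, SZ)))))
  [10] S(S(S(mul(SSZ, add(SSZ, SZ)))))

Answer: NO — after 10 steps the term is S(S(S(mul(SSZ, add(SSZ, SZ))))), not yet normal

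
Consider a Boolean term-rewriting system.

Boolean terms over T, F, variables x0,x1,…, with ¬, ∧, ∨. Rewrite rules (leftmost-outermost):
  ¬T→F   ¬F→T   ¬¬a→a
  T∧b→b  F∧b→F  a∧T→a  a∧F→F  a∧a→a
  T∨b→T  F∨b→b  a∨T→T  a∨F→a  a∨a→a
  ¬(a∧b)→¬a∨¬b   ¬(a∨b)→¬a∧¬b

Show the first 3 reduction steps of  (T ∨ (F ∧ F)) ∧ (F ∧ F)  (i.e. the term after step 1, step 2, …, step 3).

Answer: after 3 steps: F

Working:
  start: (T ∨ (F ∧ F)) ∧ (F ∧ F)
  →1  T ∧ (F ∧ F)
  →2  F ∧ F
  →3  F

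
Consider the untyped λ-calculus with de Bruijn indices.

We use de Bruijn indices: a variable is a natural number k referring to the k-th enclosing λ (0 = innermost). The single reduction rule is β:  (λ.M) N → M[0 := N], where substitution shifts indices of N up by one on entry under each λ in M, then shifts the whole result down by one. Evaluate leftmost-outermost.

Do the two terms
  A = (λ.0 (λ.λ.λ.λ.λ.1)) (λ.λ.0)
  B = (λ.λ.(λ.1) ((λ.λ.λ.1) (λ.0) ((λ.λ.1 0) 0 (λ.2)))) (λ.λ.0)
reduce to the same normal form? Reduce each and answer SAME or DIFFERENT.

Answer: SAME — A ⇓ λ.0, B ⇓ λ.0

Working:
Term A:
  start: (λ.0 (λ.λ.λ.λ.λ.1)) (λ.λ.0)
  [1] (λ.λ.0) (λ.λ.λ.λ.λ.1)
  [2] λ.0

Term B:
  start: (λ.λ.(λ.1) ((λ.λ.λ.1) (λ.0) ((λ.λ.1 0) 0 (λ.2)))) (λ.λ.0)
  [1] λ.(λ.1) ((λ.λ.λ.1) (λ.0) ((λ.λ.1 0) 0 (λ.λ.λ.0)))
  [2] λ.0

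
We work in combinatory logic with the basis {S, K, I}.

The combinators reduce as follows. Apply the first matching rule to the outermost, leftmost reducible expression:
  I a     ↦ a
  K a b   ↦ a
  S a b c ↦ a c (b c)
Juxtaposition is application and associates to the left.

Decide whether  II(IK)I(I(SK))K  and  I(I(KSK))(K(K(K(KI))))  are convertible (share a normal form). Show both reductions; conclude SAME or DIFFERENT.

Term A:
  start: II(IK)I(I(SK))K
  [1] I(IK)I(I(SK))K
  [2] IKI(I(SK))K
  [3] KI(I(SK))K
  [4] IK
  [5] K

Term B:
  start: I(I(KSK))(K(K(K(KI))))
  [1] I(KSK)(K(K(K(KI))))
  [2] KSK(K(K(K(KI))))
  [3] S(K(K(K(KI))))

Answer: DIFFERENT — A ⇓ K, B ⇓ S(K(K(K(KI))))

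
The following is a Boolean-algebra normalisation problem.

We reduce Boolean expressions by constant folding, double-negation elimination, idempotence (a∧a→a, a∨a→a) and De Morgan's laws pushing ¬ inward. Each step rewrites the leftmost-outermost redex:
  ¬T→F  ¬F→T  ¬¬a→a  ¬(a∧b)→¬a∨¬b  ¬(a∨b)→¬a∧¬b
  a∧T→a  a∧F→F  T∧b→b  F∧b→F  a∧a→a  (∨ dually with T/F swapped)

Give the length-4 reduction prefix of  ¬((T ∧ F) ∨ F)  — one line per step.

  start: ¬((T ∧ F) ∨ F)
  step 1: ¬(T ∧ F) ∧ ¬F
  step 2: (¬T ∨ ¬F) ∧ ¬F
  step 3: (F ∨ ¬F) ∧ ¬F
  step 4: ¬F ∧ ¬F

Answer: after 4 steps: ¬F ∧ ¬F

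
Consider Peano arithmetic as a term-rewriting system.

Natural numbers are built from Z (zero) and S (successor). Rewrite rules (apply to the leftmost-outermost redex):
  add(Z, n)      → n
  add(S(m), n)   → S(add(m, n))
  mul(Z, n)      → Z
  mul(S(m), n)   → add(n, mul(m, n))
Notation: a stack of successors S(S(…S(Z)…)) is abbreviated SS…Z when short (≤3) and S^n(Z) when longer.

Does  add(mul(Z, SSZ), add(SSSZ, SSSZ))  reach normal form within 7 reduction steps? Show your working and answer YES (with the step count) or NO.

Answer: YES — reaches normal form S^6(Z) in 6 ≤ 7 steps

Derivation:
  start: add(mul(Z, SSZ), add(SSSZ, SSSZ))
  →1  add(Z, add(SSSZ, SSSZ))
  →2  add(SSSZ, SSSZ)
  →3  S(add(SSZ, SSSZ))
  →4  S(S(add(SZ, SSSZ)))
  →5  S(S(S(add(Z, SSSZ))))
  →6  S^6(Z)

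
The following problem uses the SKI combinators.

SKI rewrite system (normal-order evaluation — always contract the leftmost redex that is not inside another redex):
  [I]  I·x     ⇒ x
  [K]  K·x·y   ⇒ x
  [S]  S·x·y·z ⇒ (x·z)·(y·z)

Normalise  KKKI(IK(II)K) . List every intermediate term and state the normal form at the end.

  start: KKKI(IK(II)K)
  →1  KI(IK(II)K)
  →2  I

Answer: normal form = I  (in 2 steps)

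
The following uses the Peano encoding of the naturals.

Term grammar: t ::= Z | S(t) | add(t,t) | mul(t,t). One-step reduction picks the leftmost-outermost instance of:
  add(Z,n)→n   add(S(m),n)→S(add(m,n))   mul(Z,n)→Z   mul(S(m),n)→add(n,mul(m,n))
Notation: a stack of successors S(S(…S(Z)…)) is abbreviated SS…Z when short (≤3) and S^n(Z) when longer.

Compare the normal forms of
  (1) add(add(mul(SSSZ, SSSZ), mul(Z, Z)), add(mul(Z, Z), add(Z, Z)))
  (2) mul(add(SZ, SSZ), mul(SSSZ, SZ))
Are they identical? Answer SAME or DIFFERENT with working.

Term A:
  start: add(add(mul(SSSZ, SSSZ), mul(Z, Z)), add(mul(Z, Z), add(Z, Z)))
  [1] add(add(add(SSSZ, mul(SSZ, SSSZ)), mul(Z, Z)), add(mul(Z, Z), add(Z, Z)))
  [2] add(add(S(add(SSZ, mul(SSZ, SSSZ))), mul(Z, Z)), add(mul(Z, Z), add(Z, Z)))
  [3] add(S(add(add(SSZ, mul(SSZ, SSSZ)), mul(Z, Z))), add(mul(Z, Z), add(Z, Z)))
  [4] S(add(add(add(SSZ, mul(SSZ, SSSZ)), mul(Z, Z)), add(mul(Z, Z), add(Z, Z))))
  [5] S(add(add(S(add(SZ, mul(SSZ, SSSZ))), mul(Z, Z)), add(mul(Z, Z), add(Z, Z))))
  [6] S(add(S(add(add(SZ, mul(SSZ, SSSZ)), mul(Z, Z))), add(mul(Z, Z), add(Z, Z))))
  [7] S(S(add(add(add(SZ, mul(SSZ, SSSZ)), mul(Z, Z)), add(mul(Z, Z), add(Z, Z)))))
  [8] S(S(add(add(S(add(Z, mul(SSZ, SSSZ))), mul(Z, Z)), add(mul(Z, Z), add(Z, Z)))))
  [9] S(S(add(S(add(add(Z, mul(SSZ, SSSZ)), mul(Z, Z))), add(mul(Z, Z), add(Z, Z)))))
  [10] S(S(S(add(add(add(Z, mul(SSZ, SSSZ)), mul(Z, Z)), add(mul(Z, Z), add(Z, Z))))))
  [11] S(S(S(add(add(mul(SSZ, SSSZ), mul(Z, Z)), add(mul(Z, Z), add(Z, Z))))))
  [12] S(S(S(add(add(add(SSSZ, mul(SZ, SSSZ)), mul(Z, Z)), add(mul(Z, Z), add(Z, Z))))))
  [13] S(S(S(add(add(S(add(SSZ, mul(SZ, SSSZ))), mul(Z, Z)), add(mul(Z, Z), add(Z, Z))))))
  [14] S(S(S(add(S(add(add(SSZ, mul(SZ, SSSZ)), mul(Z, Z))), add(mul(Z, Z), add(Z, Z))))))
  [15] S(S(S(S(add(add(add(SSZ, mul(SZ, SSSZ)), mul(Z, Z)), add(mul(Z, Z), add(Z, Z)))))))
  [16] S(S(S(S(add(add(S(add(SZ, mul(SZ, SSSZ))), mul(Z, Z)), add(mul(Z, Z), add(Z, Z)))))))
  [17] S(S(S(S(add(S(add(add(SZ, mul(SZ, SSSZ)), mul(Z, Z))), add(mul(Z, Z), add(Z, Z)))))))
  [18] S(S(S(S(S(add(add(add(SZ, mul(SZ, SSSZ)), mul(Z, Z)), add(mul(Z, Z), add(Z, Z))))))))
  [19] S(S(S(S(S(add(add(S(add(Z, mul(SZ, SSSZ))), mul(Z, Z)), add(mul(Z, Z), add(Z, Z))))))))
  [20] S(S(S(S(S(add(S(add(add(Z, mul(SZ, SSSZ)), mul(Z, Z))), add(mul(Z, Z), add(Z, Z))))))))
  [21] S(S(S(S(S(S(add(add(add(Z, mul(SZ, SSSZ)), mul(Z, Z)), add(mul(Z, Z), add(Z, Z)))))))))
  [22] S(S(S(S(S(S(add(add(mul(SZ, SSSZ), mul(Z, Z)), add(mul(Z, Z), add(Z, Z)))))))))
  [23] S(S(S(S(S(S(add(add(add(SSSZ, mul(Z, SSSZ)), mul(Z, Z)), add(mul(Z, Z), add(Z, Z)))))))))
  [24] S(S(S(S(S(S(add(add(S(add(SSZ, mul(Z, SSSZ))), mul(Z, Z)), add(mul(Z, Z), add(Z, Z)))))))))
  [25] S(S(S(S(S(S(add(S(add(add(SSZ, mul(Z, SSSZ)), mul(Z, Z))), add(mul(Z, Z), add(Z, Z)))))))))
  [26] S(S(S(S(S(S(S(add(add(add(SSZ, mul(Z, SSSZ)), mul(Z, Z)), add(mul(Z, Z), add(Z, Z))))))))))
  [27] S(S(S(S(S(S(S(add(add(S(add(SZ, mul(Z, SSSZ))), mul(Z, Z)), add(mul(Z, Z), add(Z, Z))))))))))
  [28] S(S(S(S(S(S(S(add(S(add(add(SZ, mul(Z, SSSZ)), mul(Z, Z))), add(mul(Z, Z), add(Z, Z))))))))))
  [29] S(S(S(S(S(S(S(S(add(add(add(SZ, mul(Z, SSSZ)), mul(Z, Z)), add(mul(Z, Z), add(Z, Z)))))))))))
  [30] S(S(S(S(S(S(S(S(add(add(S(add(Z, mul(Z, SSSZ))), mul(Z, Z)), add(mul(Z, Z), add(Z, Z)))))))))))
  [31] S(S(S(S(S(S(S(S(add(S(add(add(Z, mul(Z, SSSZ)), mul(Z, Z))), add(mul(Z, Z), add(Z, Z)))))))))))
  [32] S(S(S(S(S(S(S(S(S(add(add(add(Z, mul(Z, SSSZ)), mul(Z, Z)), add(mul(Z, Z), add(Z, Z))))))))))))
  [33] S(S(S(S(S(S(S(S(S(add(add(mul(Z, SSSZ), mul(Z, Z)), add(mul(Z, Z), add(Z, Z))))))))))))
  [34] S(S(S(S(S(S(S(S(S(add(add(Z, mul(Z, Z)), add(mul(Z, Z), add(Z, Z))))))))))))
  [35] S(S(S(S(S(S(S(S(S(add(mul(Z, Z), add(mul(Z, Z), add(Z, Z))))))))))))
  [36] S(S(S(S(S(S(S(S(S(add(Z, add(mul(Z, Z), add(Z, Z))))))))))))
  [37] S(S(S(S(S(S(S(S(S(add(mul(Z, Z), add(Z, Z)))))))))))
  [38] S(S(S(S(S(S(S(S(S(add(Z, add(Z, Z)))))))))))
  [39] S(S(S(S(S(S(S(S(S(add(Z, Z))))))))))
  [40] S^9(Z)

Term B:
  start: mul(add(SZ, SSZ), mul(SSSZ, SZ))
  [1] mul(S(add(Z, SSZ)), mul(SSSZ, SZ))
  [2] add(mul(SSSZ, SZ), mul(add(Z, SSZ), mul(SSSZ, SZ)))
  [3] add(add(SZ, mul(SSZ, SZ)), mul(add(Z, SSZ), mul(SSSZ, SZ)))
  [4] add(S(add(Z, mul(SSZ, SZ))), mul(add(Z, SSZ), mul(SSSZ, SZ)))
  [5] S(add(add(Z, mul(SSZ, SZ)), mul(add(Z, SSZ), mul(SSSZ, SZ))))
  [6] S(add(mul(SSZ, SZ), mul(add(Z, SSZ), mul(SSSZ, SZ))))
  [7] S(add(add(SZ, mul(SZ, SZ)), mul(add(Z, SSZ), mul(SSSZ, SZ))))
  [8] S(add(S(add(Z, mul(SZ, SZ))), mul(add(Z, SSZ), mul(SSSZ, SZ))))
  [9] S(S(add(add(Z, mul(SZ, SZ)), mul(add(Z, SSZ), mul(SSSZ, SZ)))))
  [10] S(S(add(mul(SZ, SZ), mul(add(Z, SSZ), mul(SSSZ, SZ)))))
  [11] S(S(add(add(SZ, mul(Z, SZ)), mul(add(Z, SSZ), mul(SSSZ, SZ)))))
  [12] S(S(add(S(add(Z, mul(Z, SZ))), mul(add(Z, SSZ), mul(SSSZ, SZ)))))
  [13] S(S(S(add(add(Z, mul(Z, SZ)), mul(add(Z, SSZ), mul(SSSZ, SZ))))))
  [14] S(S(S(add(mul(Z, SZ), mul(add(Z, SSZ), mul(SSSZ, SZ))))))
  [15] S(S(S(add(Z, mul(add(Z, SSZ), mul(SSSZ, SZ))))))
  [16] S(S(S(mul(add(Z, SSZ), mul(SSSZ, SZ)))))
  [17] S(S(S(mul(SSZ, mul(SSSZ, SZ)))))
  [18] S(S(S(add(mul(SSSZ, SZ), mul(SZ, mul(SSSZ, SZ))))))
  [19] S(S(S(add(add(SZ, mul(SSZ, SZ)), mul(SZ, mul(SSSZ, SZ))))))
  [20] S(S(S(add(S(add(Z, mul(SSZ, SZ))), mul(SZ, mul(SSSZ, SZ))))))
  [21] S(S(S(S(add(add(Z, mul(SSZ, SZ)), mul(SZ, mul(SSSZ, SZ)))))))
  [22] S(S(S(S(add(mul(SSZ, SZ), mul(SZ, mul(SSSZ, SZ)))))))
  [23] S(S(S(S(add(add(SZ, mul(SZ, SZ)), mul(SZ, mul(SSSZ, SZ)))))))
  [24] S(S(S(S(add(S(add(Z, mul(SZ, SZ))), mul(SZ, mul(SSSZ, SZ)))))))
  [25] S(S(S(S(S(add(add(Z, mul(SZ, SZ)), mul(SZ, mul(SSSZ, SZ))))))))
  [26] S(S(S(S(S(add(mul(SZ, SZ), mul(SZ, mul(SSSZ, SZ))))))))
  [27] S(S(S(S(S(add(add(SZ, mul(Z, SZ)), mul(SZ, mul(SSSZ, SZ))))))))
  [28] S(S(S(S(S(add(S(add(Z, mul(Z, SZ))), mul(SZ, mul(SSSZ, SZ))))))))
  [29] S(S(S(S(S(S(add(add(Z, mul(Z, SZ)), mul(SZ, mul(SSSZ, SZ)))))))))
  [30] S(S(S(S(S(S(add(mul(Z, SZ), mul(SZ, mul(SSSZ, SZ)))))))))
  [31] S(S(S(S(S(S(add(Z, mul(SZ, mul(SSSZ, SZ)))))))))
  [32] S(S(S(S(S(S(mul(SZ, mul(SSSZ, SZ))))))))
  [33] S(S(S(S(S(S(add(mul(SSSZ, SZ), mul(Z, mul(SSSZ, SZ)))))))))
  [34] S(S(S(S(S(S(add(add(SZ, mul(SSZ, SZ)), mul(Z, mul(SSSZ, SZ)))))))))
  [35] S(S(S(S(S(S(add(S(add(Z, mul(SSZ, SZ))), mul(Z, mul(SSSZ, SZ)))))))))
  [36] S(S(S(S(S(S(S(add(add(Z, mul(SSZ, SZ)), mul(Z, mul(SSSZ, SZ))))))))))
  [37] S(S(S(S(S(S(S(add(mul(SSZ, SZ), mul(Z, mul(SSSZ, SZ))))))))))
  [38] S(S(S(S(S(S(S(add(add(SZ, mul(SZ, SZ)), mul(Z, mul(SSSZ, SZ))))))))))
  [39] S(S(S(S(S(S(S(add(S(add(Z, mul(SZ, SZ))), mul(Z, mul(SSSZ, SZ))))))))))
  [40] S(S(S(S(S(S(S(S(add(add(Z, mul(SZ, SZ)), mul(Z, mul(SSSZ, SZ)))))))))))
  [41] S(S(S(S(S(S(S(S(add(mul(SZ, SZ), mul(Z, mul(SSSZ, SZ)))))))))))
  [42] S(S(S(S(S(S(S(S(add(add(SZ, mul(Z, SZ)), mul(Z, mul(SSSZ, SZ)))))))))))
  [43] S(S(S(S(S(S(S(S(add(S(add(Z, mul(Z, SZ))), mul(Z, mul(SSSZ, SZ)))))))))))
  [44] S(S(S(S(S(S(S(S(S(add(add(Z, mul(Z, SZ)), mul(Z, mul(SSSZ, SZ))))))))))))
  [45] S(S(S(S(S(S(S(S(S(add(mul(Z, SZ), mul(Z, mul(SSSZ, SZ))))))))))))
  [46] S(S(S(S(S(S(S(S(S(add(Z, mul(Z, mul(SSSZ, SZ))))))))))))
  [47] S(S(S(S(S(S(S(S(S(mul(Z, mul(SSSZ, SZ)))))))))))
  [48] S^9(Z)

Answer: SAME — A ⇓ S^9(Z), B ⇓ S^9(Z)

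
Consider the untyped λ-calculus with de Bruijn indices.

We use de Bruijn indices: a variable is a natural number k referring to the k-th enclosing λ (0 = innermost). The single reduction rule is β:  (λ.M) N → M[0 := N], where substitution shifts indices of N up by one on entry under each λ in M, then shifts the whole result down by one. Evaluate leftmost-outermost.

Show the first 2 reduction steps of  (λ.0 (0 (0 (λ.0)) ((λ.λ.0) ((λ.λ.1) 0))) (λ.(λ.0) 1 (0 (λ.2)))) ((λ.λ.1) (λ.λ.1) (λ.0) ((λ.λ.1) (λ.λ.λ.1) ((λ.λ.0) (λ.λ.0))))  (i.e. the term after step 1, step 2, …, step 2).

  start: (λ.0 (0 (0 (λ.0)) ((λ.λ.0) ((λ.λ.1) 0))) (λ.(λ.0) 1 (0 (λ.2)))) ((λ.λ.1) (λ.λ.1) (λ.0) ((λ.λ.1) (λ.λ.λ.1) ((λ.λ.0) (λ.λ.0))))
  step 1: (λ.λ.1) (λ.λ.1) (λ.0) ((λ.λ.1) (λ.λ.λ.1) ((λ.λ.0) (λ.λ.0))) ((λ.λ.1) (λ.λ.1) (λ.0) ((λ.λ.1) (λ.λ.λ.1) ((λ.λ.0) (λ.λ.0))) ((λ.λ.1) (λ.λ.1) (λ.0) ((λ.λ.1) (λ.λ.λ.1) ((λ.λ.0) (λ.λ.0))) (λ.0)) ((λ.λ.0) ((λ.λ.1) ((λ.λ.1) (λ.λ.1) (λ.0) ((λ.λ.1) (λ.λ.λ.1) ((λ.λ.0) (λ.λ.0))))))) (λ.(λ.0) ((λ.λ.1) (λ.λ.1) (λ.0) ((λ.λ.1) (λ.λ.λ.1) ((λ.λ.0) (λ.λ.0)))) (0 (λ.(λ.λ.1) (λ.λ.1) (λ.0) ((λ.λ.1) (λ.λ.λ.1) ((λ.λ.0) (λ.λ.0))))))
  step 2: (λ.λ.λ.1) (λ.0) ((λ.λ.1) (λ.λ.λ.1) ((λ.λ.0) (λ.λ.0))) ((λ.λ.1) (λ.λ.1) (λ.0) ((λ.λ.1) (λ.λ.λ.1) ((λ.λ.0) (λ.λ.0))) ((λ.λ.1) (λ.λ.1) (λ.0) ((λ.λ.1) (λ.λ.λ.1) ((λ.λ.0) (λ.λ.0))) (λ.0)) ((λ.λ.0) ((λ.λ.1) ((λ.λ.1) (λ.λ.1) (λ.0) ((λ.λ.1) (λ.λ.λ.1) ((λ.λ.0) (λ.λ.0))))))) (λ.(λ.0) ((λ.λ.1) (λ.λ.1) (λ.0) ((λ.λ.1) (λ.λ.λ.1) ((λ.λ.0) (λ.λ.0)))) (0 (λ.(λ.λ.1) (λ.λ.1) (λ.0) ((λ.λ.1) (λ.λ.λ.1) ((λ.λ.0) (λ.λ.0))))))

Answer: after 2 steps: (λ.λ.λ.1) (λ.0) ((λ.λ.1) (λ.λ.λ.1) ((λ.λ.0) (λ.λ.0))) ((λ.λ.1) (λ.λ.1) (λ.0) ((λ.λ.1) (λ.λ.λ.1) ((λ.λ.0) (λ.λ.0))) ((λ.λ.1) (λ.λ.1) (λ.0) ((λ.λ.1) (λ.λ.λ.1) ((λ.λ.0) (λ.λ.0))) (λ.0)) ((λ.λ.0) ((λ.λ.1) ((λ.λ.1) (λ.λ.1) (λ.0) ((λ.λ.1) (λ.λ.λ.1) ((λ.λ.0) (λ.λ.0))))))) (λ.(λ.0) ((λ.λ.1) (λ.λ.1) (λ.0) ((λ.λ.1) (λ.λ.λ.1) ((λ.λ.0) (λ.λ.0)))) (0 (λ.(λ.λ.1) (λ.λ.1) (λ.0) ((λ.λ.1) (λ.λ.λ.1) ((λ.λ.0) (λ.λ.0))))))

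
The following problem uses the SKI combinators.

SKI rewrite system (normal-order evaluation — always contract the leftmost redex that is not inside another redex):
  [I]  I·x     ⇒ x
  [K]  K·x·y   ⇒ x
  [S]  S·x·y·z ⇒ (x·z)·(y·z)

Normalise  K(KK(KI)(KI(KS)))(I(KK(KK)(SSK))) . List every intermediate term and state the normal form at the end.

Answer: normal form = KI  (in 3 steps)

Reduction:
  start: K(KK(KI)(KI(KS)))(I(KK(KK)(SSK)))
  step 1: KK(KI)(KI(KS))
  step 2: K(KI(KS))
  step 3: KI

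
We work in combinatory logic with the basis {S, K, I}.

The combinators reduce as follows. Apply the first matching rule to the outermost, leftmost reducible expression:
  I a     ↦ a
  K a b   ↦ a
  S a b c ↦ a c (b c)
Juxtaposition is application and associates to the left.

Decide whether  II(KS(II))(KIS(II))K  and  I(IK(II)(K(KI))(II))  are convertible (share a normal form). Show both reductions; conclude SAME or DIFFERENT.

Term A:
  start: II(KS(II))(KIS(II))K
  [1] I(KS(II))(KIS(II))K
  [2] KS(II)(KIS(II))K
  [3] S(KIS(II))K
  [4] S(I(II))K
  [5] S(II)K
  [6] SIK

Term B:
  start: I(IK(II)(K(KI))(II))
  [1] IK(II)(K(KI))(II)
  [2] K(II)(K(KI))(II)
  [3] II(II)
  [4] I(II)
  [5] II
  [6] I

Answer: DIFFERENT — A ⇓ SIK, B ⇓ I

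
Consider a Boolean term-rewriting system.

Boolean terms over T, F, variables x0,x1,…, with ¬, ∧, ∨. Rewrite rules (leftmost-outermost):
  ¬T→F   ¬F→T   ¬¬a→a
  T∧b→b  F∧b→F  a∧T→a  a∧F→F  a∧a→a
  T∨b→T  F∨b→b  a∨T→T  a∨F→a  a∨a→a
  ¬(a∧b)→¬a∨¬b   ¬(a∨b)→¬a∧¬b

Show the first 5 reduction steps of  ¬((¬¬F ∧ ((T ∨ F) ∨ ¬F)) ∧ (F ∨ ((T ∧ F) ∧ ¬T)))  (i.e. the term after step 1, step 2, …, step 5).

Answer: after 5 steps: T ∨ ¬(F ∨ ((T ∧ F) ∧ ¬T))

Working:
  start: ¬((¬¬F ∧ ((T ∨ F) ∨ ¬F)) ∧ (F ∨ ((T ∧ F) ∧ ¬T)))
  [1] ¬(¬¬F ∧ ((T ∨ F) ∨ ¬F)) ∨ ¬(F ∨ ((T ∧ F) ∧ ¬T))
  [2] (¬¬¬F ∨ ¬((T ∨ F) ∨ ¬F)) ∨ ¬(F ∨ ((T ∧ F) ∧ ¬T))
  [3] (¬F ∨ ¬((T ∨ F) ∨ ¬F)) ∨ ¬(F ∨ ((T ∧ F) ∧ ¬T))
  [4] (T ∨ ¬((T ∨ F) ∨ ¬F)) ∨ ¬(F ∨ ((T ∧ F) ∧ ¬T))
  [5] T ∨ ¬(F ∨ ((T ∧ F) ∧ ¬T))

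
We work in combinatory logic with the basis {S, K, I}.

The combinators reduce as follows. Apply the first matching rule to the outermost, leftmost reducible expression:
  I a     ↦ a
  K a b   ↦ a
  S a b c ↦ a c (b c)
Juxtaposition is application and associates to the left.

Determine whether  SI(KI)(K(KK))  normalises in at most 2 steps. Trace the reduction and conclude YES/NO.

Answer: NO — after 2 steps the term is K(KK)(KI(K(KK))), not yet normal

Reduction:
  start: SI(KI)(K(KK))
  [1] I(K(KK))(KI(K(KK)))
  [2] K(KK)(KI(K(KK)))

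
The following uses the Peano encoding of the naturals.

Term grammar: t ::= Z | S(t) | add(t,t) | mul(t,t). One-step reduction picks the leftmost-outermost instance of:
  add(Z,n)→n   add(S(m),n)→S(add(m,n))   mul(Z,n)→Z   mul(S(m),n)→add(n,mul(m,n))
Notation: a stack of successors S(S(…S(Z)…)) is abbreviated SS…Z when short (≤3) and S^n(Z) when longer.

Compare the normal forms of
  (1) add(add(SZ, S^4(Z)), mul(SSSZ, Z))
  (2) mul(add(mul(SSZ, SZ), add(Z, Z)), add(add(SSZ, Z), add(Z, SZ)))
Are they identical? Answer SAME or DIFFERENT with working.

Term A:
  start: add(add(SZ, S^4(Z)), mul(SSSZ, Z))
  →1  add(S(add(Z, S^4(Z))), mul(SSSZ, Z))
  →2  S(add(add(Z, S^4(Z)), mul(SSSZ, Z)))
  →3  S(add(S^4(Z), mul(SSSZ, Z)))
  →4  S(S(add(SSSZ, mul(SSSZ, Z))))
  →5  S(S(S(add(SSZ, mul(SSSZ, Z)))))
  →6  S(S(S(S(add(SZ, mul(SSSZ, Z))))))
  →7  S(S(S(S(S(add(Z, mul(SSSZ, Z)))))))
  →8  S(S(S(S(S(mul(SSSZ, Z))))))
  →9  S(S(S(S(S(add(Z, mul(SSZ, Z)))))))
  →10  S(S(S(S(S(mul(SSZ, Z))))))
  →11  S(S(S(S(S(add(Z, mul(SZ, Z)))))))
  →12  S(S(S(S(S(mul(SZ, Z))))))
  →13  S(S(S(S(S(add(Z, mul(Z, Z)))))))
  →14  S(S(S(S(S(mul(Z, Z))))))
  →15  S^5(Z)

Term B:
  start: mul(add(mul(SSZ, SZ), add(Z, Z)), add(add(SSZ, Z), add(Z, SZ)))
  →1  mul(add(add(SZ, mul(SZ, SZ)), add(Z, Z)), add(add(SSZ, Z), add(Z, SZ)))
  →2  mul(add(S(add(Z, mul(SZ, SZ))), add(Z, Z)), add(add(SSZ, Z), add(Z, SZ)))
  →3  mul(S(add(add(Z, mul(SZ, SZ)), add(Z, Z))), add(add(SSZ, Z), add(Z, SZ)))
  →4  add(add(add(SSZ, Z), add(Z, SZ)), mul(add(add(Z, mul(SZ, SZ)), add(Z, Z)), add(add(SSZ, Z), add(Z, SZ))))
  →5  add(add(S(add(SZ, Z)), add(Z, SZ)), mul(add(add(Z, mul(SZ, SZ)), add(Z, Z)), add(add(SSZ, Z), add(Z, SZ))))
  →6  add(S(add(add(SZ, Z), add(Z, SZ))), mul(add(add(Z, mul(SZ, SZ)), add(Z, Z)), add(add(SSZ, Z), add(Z, SZ))))
  →7  S(add(add(add(SZ, Z), add(Z, SZ)), mul(add(add(Z, mul(SZ, SZ)), add(Z, Z)), add(add(SSZ, Z), add(Z, SZ)))))
  →8  S(add(add(S(add(Z, Z)), add(Z, SZ)), mul(add(add(Z, mul(SZ, SZ)), add(Z, Z)), add(add(SSZ, Z), add(Z, SZ)))))
  →9  S(add(S(add(add(Z, Z), add(Z, SZ))), mul(add(add(Z, mul(SZ, SZ)), add(Z, Z)), add(add(SSZ, Z), add(Z, SZ)))))
  →10  S(S(add(add(add(Z, Z), add(Z, SZ)), mul(add(add(Z, mul(SZ, SZ)), add(Z, Z)), add(add(SSZ, Z), add(Z, SZ))))))
  →11  S(S(add(add(Z, add(Z, SZ)), mul(add(add(Z, mul(SZ, SZ)), add(Z, Z)), add(add(SSZ, Z), add(Z, SZ))))))
  →12  S(S(add(add(Z, SZ), mul(add(add(Z, mul(SZ, SZ)), add(Z, Z)), add(add(SSZ, Z), add(Z, SZ))))))
  →13  S(S(add(SZ, mul(add(add(Z, mul(SZ, SZ)), add(Z, Z)), add(add(SSZ, Z), add(Z, SZ))))))
  →14  S(S(S(add(Z, mul(add(add(Z, mul(SZ, SZ)), add(Z, Z)), add(add(SSZ, Z), add(Z, SZ)))))))
  →15  S(S(S(mul(add(add(Z, mul(SZ, SZ)), add(Z, Z)), add(add(SSZ, Z), add(Z, SZ))))))
  →16  S(S(S(mul(add(mul(SZ, SZ), add(Z, Z)), add(add(SSZ, Z), add(Z, SZ))))))
  →17  S(S(S(mul(add(add(SZ, mul(Z, SZ)), add(Z, Z)), add(add(SSZ, Z), add(Z, SZ))))))
  →18  S(S(S(mul(add(S(add(Z, mul(Z, SZ))), add(Z, Z)), add(add(SSZ, Z), add(Z, SZ))))))
  →19  S(S(S(mul(S(add(add(Z, mul(Z, SZ)), add(Z, Z))), add(add(SSZ, Z), add(Z, SZ))))))
  →20  S(S(S(add(add(add(SSZ, Z), add(Z, SZ)), mul(add(add(Z, mul(Z, SZ)), add(Z, Z)), add(add(SSZ, Z), add(Z, SZ)))))))
  →21  S(S(S(add(add(S(add(SZ, Z)), add(Z, SZ)), mul(add(add(Z, mul(Z, SZ)), add(Z, Z)), add(add(SSZ, Z), add(Z, SZ)))))))
  →22  S(S(S(add(S(add(add(SZ, Z), add(Z, SZ))), mul(add(add(Z, mul(Z, SZ)), add(Z, Z)), add(add(SSZ, Z), add(Z, SZ)))))))
  →23  S(S(S(S(add(add(add(SZ, Z), add(Z, SZ)), mul(add(add(Z, mul(Z, SZ)), add(Z, Z)), add(add(SSZ, Z), add(Z, SZ))))))))
  →24  S(S(S(S(add(add(S(add(Z, Z)), add(Z, SZ)), mul(add(add(Z, mul(Z, SZ)), add(Z, Z)), add(add(SSZ, Z), add(Z, SZ))))))))
  →25  S(S(S(S(add(S(add(add(Z, Z), add(Z, SZ))), mul(add(add(Z, mul(Z, SZ)), add(Z, Z)), add(add(SSZ, Z), add(Z, SZ))))))))
  →26  S(S(S(S(S(add(add(add(Z, Z), add(Z, SZ)), mul(add(add(Z, mul(Z, SZ)), add(Z, Z)), add(add(SSZ, Z), add(Z, SZ)))))))))
  →27  S(S(S(S(S(add(add(Z, add(Z, SZ)), mul(add(add(Z, mul(Z, SZ)), add(Z, Z)), add(add(SSZ, Z), add(Z, SZ)))))))))
  →28  S(S(S(S(S(add(add(Z, SZ), mul(add(add(Z, mul(Z, SZ)), add(Z, Z)), add(add(SSZ, Z), add(Z, SZ)))))))))
  →29  S(S(S(S(S(add(SZ, mul(add(add(Z, mul(Z, SZ)), add(Z, Z)), add(add(SSZ, Z), add(Z, SZ)))))))))
  →30  S(S(S(S(S(S(add(Z, mul(add(add(Z, mul(Z, SZ)), add(Z, Z)), add(add(SSZ, Z), add(Z, SZ))))))))))
  →31  S(S(S(S(S(S(mul(add(add(Z, mul(Z, SZ)), add(Z, Z)), add(add(SSZ, Z), add(Z, SZ)))))))))
  →32  S(S(S(S(S(S(mul(add(mul(Z, SZ), add(Z, Z)), add(add(SSZ, Z), add(Z, SZ)))))))))
  →33  S(S(S(S(S(S(mul(add(Z, add(Z, Z)), add(add(SSZ, Z), add(Z, SZ)))))))))
  →34  S(S(S(S(S(S(mul(add(Z, Z), add(add(SSZ, Z), add(Z, SZ)))))))))
  →35  S(S(S(S(S(S(mul(Z, add(add(SSZ, Z), add(Z, SZ)))))))))
  →36  S^6(Z)

Answer: DIFFERENT — A ⇓ S^5(Z), B ⇓ S^6(Z)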